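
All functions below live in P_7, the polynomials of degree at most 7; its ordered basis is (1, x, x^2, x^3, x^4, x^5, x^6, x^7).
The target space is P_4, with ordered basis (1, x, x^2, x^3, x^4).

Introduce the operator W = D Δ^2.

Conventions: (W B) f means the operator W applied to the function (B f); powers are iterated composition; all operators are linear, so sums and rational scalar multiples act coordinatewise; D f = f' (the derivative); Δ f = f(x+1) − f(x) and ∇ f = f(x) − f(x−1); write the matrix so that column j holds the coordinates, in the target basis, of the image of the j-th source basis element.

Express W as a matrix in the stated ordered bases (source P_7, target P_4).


the matrix is [[0, 0, 0, 6, 24, 70, 180, 434]; [0, 0, 0, 0, 24, 120, 420, 1260]; [0, 0, 0, 0, 0, 60, 360, 1470]; [0, 0, 0, 0, 0, 0, 120, 840]; [0, 0, 0, 0, 0, 0, 0, 210]] (rows listed top to bottom)

image of 1: 0
image of x: 0
image of x^2: 0
image of x^3: 6
image of x^4: 24x + 24
image of x^5: 60x^2 + 120x + 70
image of x^6: 120x^3 + 360x^2 + 420x + 180
image of x^7: 210x^4 + 840x^3 + 1470x^2 + 1260x + 434
each image's coordinates form column j of the matrix


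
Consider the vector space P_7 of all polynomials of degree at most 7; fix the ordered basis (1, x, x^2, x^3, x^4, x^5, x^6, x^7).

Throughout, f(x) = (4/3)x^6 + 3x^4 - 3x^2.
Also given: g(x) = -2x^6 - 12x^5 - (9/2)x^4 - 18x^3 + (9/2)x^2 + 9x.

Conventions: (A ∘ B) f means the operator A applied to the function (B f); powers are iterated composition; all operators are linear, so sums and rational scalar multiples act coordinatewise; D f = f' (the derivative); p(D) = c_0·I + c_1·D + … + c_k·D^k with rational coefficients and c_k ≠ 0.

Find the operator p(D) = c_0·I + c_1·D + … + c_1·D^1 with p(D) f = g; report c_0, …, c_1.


c_0 = -3/2, c_1 = -3/2

D^0 f = (4/3)x^6 + 3x^4 - 3x^2
D^1 f = 8x^5 + 12x^3 - 6x
matching coefficients of g against c_0 f + c_1 Df + … from the top degree down determines the c_i
solution: c_0 = -3/2, c_1 = -3/2


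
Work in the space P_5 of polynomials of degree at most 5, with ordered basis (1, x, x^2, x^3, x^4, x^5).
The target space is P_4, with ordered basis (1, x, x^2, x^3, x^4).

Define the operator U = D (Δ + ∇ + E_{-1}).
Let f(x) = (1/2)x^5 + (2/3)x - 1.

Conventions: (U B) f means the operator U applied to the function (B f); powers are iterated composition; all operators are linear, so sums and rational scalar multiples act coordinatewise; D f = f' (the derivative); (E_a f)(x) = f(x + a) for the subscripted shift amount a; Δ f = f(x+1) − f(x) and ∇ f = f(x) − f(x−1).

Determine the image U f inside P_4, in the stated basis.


the image equals g(x) = (5/2)x^4 + 10x^3 + 15x^2 + 10x + 19/6

Δ f = (5/2)x^4 + 5x^3 + 5x^2 + (5/2)x + 7/6
∇ f = (5/2)x^4 - 5x^3 + 5x^2 - (5/2)x + 7/6
E_{-1} f = (1/2)x^5 - (5/2)x^4 + 5x^3 - 5x^2 + (19/6)x - 13/6
(Δ + ∇ + E_{-1}) f = (1/2)x^5 + (5/2)x^4 + 5x^3 + 5x^2 + (19/6)x + 1/6
D (Δ + ∇ + E_{-1}) f = (5/2)x^4 + 10x^3 + 15x^2 + 10x + 19/6


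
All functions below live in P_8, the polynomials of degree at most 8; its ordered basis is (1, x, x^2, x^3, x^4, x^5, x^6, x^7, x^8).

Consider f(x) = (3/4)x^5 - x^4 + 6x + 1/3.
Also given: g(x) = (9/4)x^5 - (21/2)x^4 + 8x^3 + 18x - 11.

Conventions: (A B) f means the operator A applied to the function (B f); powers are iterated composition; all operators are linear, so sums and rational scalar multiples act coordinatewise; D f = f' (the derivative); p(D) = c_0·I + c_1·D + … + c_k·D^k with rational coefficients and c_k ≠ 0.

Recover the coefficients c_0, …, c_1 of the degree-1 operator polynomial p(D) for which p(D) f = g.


c_0 = 3, c_1 = -2

D^0 f = (3/4)x^5 - x^4 + 6x + 1/3
D^1 f = (15/4)x^4 - 4x^3 + 6
matching coefficients of g against c_0 f + c_1 Df + … from the top degree down determines the c_i
solution: c_0 = 3, c_1 = -2


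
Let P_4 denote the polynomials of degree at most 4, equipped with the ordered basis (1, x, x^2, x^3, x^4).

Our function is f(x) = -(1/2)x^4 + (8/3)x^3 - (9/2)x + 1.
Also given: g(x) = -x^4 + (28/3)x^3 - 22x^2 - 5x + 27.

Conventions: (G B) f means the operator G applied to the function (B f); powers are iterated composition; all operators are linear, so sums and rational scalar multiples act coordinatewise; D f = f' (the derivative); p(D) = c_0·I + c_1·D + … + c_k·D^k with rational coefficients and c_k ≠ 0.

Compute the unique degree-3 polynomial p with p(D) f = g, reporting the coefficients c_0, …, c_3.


c_0 = 2, c_1 = -2, c_2 = 1, c_3 = 1

D^0 f = -(1/2)x^4 + (8/3)x^3 - (9/2)x + 1
D^1 f = -2x^3 + 8x^2 - 9/2
D^2 f = -6x^2 + 16x
D^3 f = -12x + 16
matching coefficients of g against c_0 f + c_1 Df + … from the top degree down determines the c_i
solution: c_0 = 2, c_1 = -2, c_2 = 1, c_3 = 1


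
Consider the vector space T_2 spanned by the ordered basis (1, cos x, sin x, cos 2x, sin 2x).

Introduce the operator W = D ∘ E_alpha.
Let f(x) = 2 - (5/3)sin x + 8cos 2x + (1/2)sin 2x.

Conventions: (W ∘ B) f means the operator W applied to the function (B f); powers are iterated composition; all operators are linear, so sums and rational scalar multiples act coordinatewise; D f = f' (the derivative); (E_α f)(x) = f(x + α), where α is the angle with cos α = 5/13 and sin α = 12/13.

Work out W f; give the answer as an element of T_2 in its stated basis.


E_alpha f = 2 - (20/13)cos x - (25/39)sin x - (892/169)cos 2x - (2039/338)sin 2x
D E_alpha f = -(25/39)cos x + (20/13)sin x - (2039/169)cos 2x + (1784/169)sin 2x

the image equals g(x) = -(25/39)cos x + (20/13)sin x - (2039/169)cos 2x + (1784/169)sin 2x


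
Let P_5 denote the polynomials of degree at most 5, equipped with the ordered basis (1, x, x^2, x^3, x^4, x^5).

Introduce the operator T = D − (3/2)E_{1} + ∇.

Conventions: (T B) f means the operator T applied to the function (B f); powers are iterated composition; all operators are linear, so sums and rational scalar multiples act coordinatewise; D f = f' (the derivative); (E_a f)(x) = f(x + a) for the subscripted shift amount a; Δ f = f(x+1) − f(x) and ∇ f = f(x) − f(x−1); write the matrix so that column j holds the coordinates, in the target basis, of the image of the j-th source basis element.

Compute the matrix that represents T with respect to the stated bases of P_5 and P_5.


the matrix is [[-3/2, 1/2, -5/2, -1/2, -5/2, -1/2]; [0, -3/2, 1, -15/2, -2, -25/2]; [0, 0, -3/2, 3/2, -15, -5]; [0, 0, 0, -3/2, 2, -25]; [0, 0, 0, 0, -3/2, 5/2]; [0, 0, 0, 0, 0, -3/2]] (rows listed top to bottom)

image of 1: -3/2
image of x: -(3/2)x + 1/2
image of x^2: -(3/2)x^2 + x - 5/2
image of x^3: -(3/2)x^3 + (3/2)x^2 - (15/2)x - 1/2
image of x^4: -(3/2)x^4 + 2x^3 - 15x^2 - 2x - 5/2
image of x^5: -(3/2)x^5 + (5/2)x^4 - 25x^3 - 5x^2 - (25/2)x - 1/2
each image's coordinates form column j of the matrix


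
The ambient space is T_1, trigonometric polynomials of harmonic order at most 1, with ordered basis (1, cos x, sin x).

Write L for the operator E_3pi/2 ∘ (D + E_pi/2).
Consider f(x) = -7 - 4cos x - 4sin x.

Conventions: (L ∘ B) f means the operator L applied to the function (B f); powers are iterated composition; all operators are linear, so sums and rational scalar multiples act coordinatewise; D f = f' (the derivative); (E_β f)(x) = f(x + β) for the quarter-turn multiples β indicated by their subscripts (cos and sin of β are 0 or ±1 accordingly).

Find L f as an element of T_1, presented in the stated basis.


the image equals g(x) = -7 - 8cos x - 8sin x

D f = -4cos x + 4sin x
E_pi/2 f = -7 - 4cos x + 4sin x
(D + E_pi/2) f = -7 - 8cos x + 8sin x
E_3pi/2 (D + E_pi/2) f = -7 - 8cos x - 8sin x


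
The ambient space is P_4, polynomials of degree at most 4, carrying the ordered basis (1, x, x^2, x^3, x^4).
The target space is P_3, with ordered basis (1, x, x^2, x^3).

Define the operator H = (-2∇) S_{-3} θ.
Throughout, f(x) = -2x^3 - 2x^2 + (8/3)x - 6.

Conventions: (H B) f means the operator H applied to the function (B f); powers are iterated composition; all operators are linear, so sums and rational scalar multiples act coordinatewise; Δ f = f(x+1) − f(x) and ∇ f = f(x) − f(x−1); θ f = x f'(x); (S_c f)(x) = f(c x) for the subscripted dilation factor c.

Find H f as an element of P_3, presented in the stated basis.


the result is g(x) = -972x^2 + 1116x - 380

θ f = -6x^3 - 4x^2 + (8/3)x
S_{-3} θ f = 162x^3 - 36x^2 - 8x
∇ S_{-3} θ f = 486x^2 - 558x + 190
(-2∇) S_{-3} θ f = -972x^2 + 1116x - 380


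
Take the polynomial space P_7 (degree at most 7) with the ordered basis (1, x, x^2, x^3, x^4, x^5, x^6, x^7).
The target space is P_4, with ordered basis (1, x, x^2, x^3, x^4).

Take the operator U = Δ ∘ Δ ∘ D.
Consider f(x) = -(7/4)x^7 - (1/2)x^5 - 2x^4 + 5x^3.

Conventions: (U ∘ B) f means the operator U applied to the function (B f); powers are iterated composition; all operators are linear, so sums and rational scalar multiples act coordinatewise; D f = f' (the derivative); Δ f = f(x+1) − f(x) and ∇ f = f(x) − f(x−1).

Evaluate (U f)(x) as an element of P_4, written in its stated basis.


the result is g(x) = -(735/2)x^4 - 1470x^3 - (5205/2)x^2 - 2313x - 1625/2

D f = -(49/4)x^6 - (5/2)x^4 - 8x^3 + 15x^2
Δ D f = -(147/2)x^5 - (735/4)x^4 - 255x^3 - (891/4)x^2 - (155/2)x - 31/4
Δ Δ D f = -(735/2)x^4 - 1470x^3 - (5205/2)x^2 - 2313x - 1625/2


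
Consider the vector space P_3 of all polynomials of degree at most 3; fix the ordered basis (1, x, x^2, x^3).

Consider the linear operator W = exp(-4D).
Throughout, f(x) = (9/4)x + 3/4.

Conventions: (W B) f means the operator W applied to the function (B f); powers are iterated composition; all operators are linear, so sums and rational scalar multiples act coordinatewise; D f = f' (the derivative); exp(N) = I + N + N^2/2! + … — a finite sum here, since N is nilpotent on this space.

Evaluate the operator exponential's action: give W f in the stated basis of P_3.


order-1 term: -9
the series for exp(-4D) f terminates at order 1
exp(-4D) f = (9/4)x - 33/4

the image equals g(x) = (9/4)x - 33/4


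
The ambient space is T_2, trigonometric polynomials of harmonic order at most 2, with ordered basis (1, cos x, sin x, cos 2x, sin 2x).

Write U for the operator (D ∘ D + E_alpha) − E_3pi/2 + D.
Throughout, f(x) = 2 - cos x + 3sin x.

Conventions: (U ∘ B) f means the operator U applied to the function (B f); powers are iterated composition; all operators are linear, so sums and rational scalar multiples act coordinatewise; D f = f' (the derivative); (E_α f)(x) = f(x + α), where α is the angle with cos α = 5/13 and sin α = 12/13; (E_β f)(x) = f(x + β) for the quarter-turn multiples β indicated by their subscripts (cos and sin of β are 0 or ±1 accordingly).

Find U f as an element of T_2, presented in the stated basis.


D f = 3cos x + sin x
D D f = cos x - 3sin x
E_alpha f = 2 + (31/13)cos x + (27/13)sin x
(D ∘ D + E_alpha) f = 2 + (44/13)cos x - (12/13)sin x
E_3pi/2 f = 2 - 3cos x - sin x
(-E_3pi/2) f = -2 + 3cos x + sin x
D f = 3cos x + sin x
((D ∘ D + E_alpha) − E_3pi/2 + D) f = (122/13)cos x + (14/13)sin x

the image equals g(x) = (122/13)cos x + (14/13)sin x


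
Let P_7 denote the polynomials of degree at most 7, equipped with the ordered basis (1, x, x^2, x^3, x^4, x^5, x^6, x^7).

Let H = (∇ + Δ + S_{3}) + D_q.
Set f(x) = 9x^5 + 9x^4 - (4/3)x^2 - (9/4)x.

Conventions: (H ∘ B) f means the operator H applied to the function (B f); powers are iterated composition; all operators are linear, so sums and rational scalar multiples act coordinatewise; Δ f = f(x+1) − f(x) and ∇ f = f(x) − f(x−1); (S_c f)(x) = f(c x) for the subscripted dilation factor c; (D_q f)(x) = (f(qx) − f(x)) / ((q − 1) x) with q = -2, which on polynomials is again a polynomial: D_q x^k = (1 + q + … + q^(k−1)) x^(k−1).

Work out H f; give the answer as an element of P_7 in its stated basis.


g(x) = 2187x^5 + 918x^4 + 27x^3 + 168x^2 + (245/4)x + 45/4

∇ f = 45x^4 - 54x^3 + 36x^2 - (35/3)x - 11/12
Δ f = 45x^4 + 126x^3 + 144x^2 + (235/3)x + 173/12
S_{3} f = 2187x^5 + 729x^4 - 12x^2 - (27/4)x
(∇ + Δ + S_{3}) f = 2187x^5 + 819x^4 + 72x^3 + 168x^2 + (719/12)x + 27/2
D_q f = 99x^4 - 45x^3 + (4/3)x - 9/4
((∇ + Δ + S_{3}) + D_q) f = 2187x^5 + 918x^4 + 27x^3 + 168x^2 + (245/4)x + 45/4


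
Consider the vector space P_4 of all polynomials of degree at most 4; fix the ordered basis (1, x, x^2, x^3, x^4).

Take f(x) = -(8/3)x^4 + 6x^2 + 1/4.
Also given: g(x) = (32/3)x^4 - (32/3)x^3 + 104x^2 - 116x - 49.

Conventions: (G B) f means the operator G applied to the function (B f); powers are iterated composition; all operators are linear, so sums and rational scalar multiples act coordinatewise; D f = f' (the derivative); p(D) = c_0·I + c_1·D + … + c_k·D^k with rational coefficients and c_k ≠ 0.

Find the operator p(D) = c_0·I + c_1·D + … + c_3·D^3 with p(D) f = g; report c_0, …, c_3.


D^0 f = -(8/3)x^4 + 6x^2 + 1/4
D^1 f = -(32/3)x^3 + 12x
D^2 f = -32x^2 + 12
D^3 f = -64x
matching coefficients of g against c_0 f + c_1 Df + … from the top degree down determines the c_i
solution: c_0 = -4, c_1 = 1, c_2 = -4, c_3 = 2

c_0 = -4, c_1 = 1, c_2 = -4, c_3 = 2


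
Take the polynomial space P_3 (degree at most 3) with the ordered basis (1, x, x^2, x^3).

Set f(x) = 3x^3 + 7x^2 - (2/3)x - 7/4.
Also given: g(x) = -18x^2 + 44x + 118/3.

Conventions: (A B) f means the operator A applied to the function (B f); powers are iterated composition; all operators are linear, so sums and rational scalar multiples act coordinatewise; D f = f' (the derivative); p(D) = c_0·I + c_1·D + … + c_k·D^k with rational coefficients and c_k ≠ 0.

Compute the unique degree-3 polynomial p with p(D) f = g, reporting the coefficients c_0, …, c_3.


p(D) = -2·D + 4·D^2 − D^3, i.e. c_0 = 0, c_1 = -2, c_2 = 4, c_3 = -1

D^0 f = 3x^3 + 7x^2 - (2/3)x - 7/4
D^1 f = 9x^2 + 14x - 2/3
D^2 f = 18x + 14
D^3 f = 18
matching coefficients of g against c_0 f + c_1 Df + … from the top degree down determines the c_i
solution: c_0 = 0, c_1 = -2, c_2 = 4, c_3 = -1


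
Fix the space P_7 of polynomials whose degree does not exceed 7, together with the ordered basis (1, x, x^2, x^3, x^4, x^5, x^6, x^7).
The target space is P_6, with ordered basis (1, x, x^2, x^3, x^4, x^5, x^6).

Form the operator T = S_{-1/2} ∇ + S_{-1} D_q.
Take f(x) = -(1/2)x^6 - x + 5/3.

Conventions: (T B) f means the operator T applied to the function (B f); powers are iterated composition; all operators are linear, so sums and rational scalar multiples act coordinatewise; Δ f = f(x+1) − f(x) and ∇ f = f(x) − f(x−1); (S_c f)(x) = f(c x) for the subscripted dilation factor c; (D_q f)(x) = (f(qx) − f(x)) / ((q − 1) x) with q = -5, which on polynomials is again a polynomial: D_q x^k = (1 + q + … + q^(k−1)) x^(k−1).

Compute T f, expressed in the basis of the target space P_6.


the image equals g(x) = -(41661/32)x^5 + (15/32)x^4 + (5/4)x^3 + (15/8)x^2 + (3/2)x - 3/2

∇ f = -3x^5 + (15/2)x^4 - 10x^3 + (15/2)x^2 - 3x - 1/2
S_{-1/2} ∇ f = (3/32)x^5 + (15/32)x^4 + (5/4)x^3 + (15/8)x^2 + (3/2)x - 1/2
D_q f = 1302x^5 - 1
S_{-1} D_q f = -1302x^5 - 1
(S_{-1/2} ∇ + S_{-1} D_q) f = -(41661/32)x^5 + (15/32)x^4 + (5/4)x^3 + (15/8)x^2 + (3/2)x - 3/2


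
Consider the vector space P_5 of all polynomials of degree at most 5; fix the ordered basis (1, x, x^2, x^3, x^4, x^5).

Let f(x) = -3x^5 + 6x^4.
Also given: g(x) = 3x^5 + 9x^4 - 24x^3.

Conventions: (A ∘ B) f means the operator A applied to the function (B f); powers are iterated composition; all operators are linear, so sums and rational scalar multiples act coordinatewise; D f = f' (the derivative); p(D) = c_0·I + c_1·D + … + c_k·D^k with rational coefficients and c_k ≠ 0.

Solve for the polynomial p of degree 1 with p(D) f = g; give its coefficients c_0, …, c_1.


c_0 = -1, c_1 = -1

D^0 f = -3x^5 + 6x^4
D^1 f = -15x^4 + 24x^3
matching coefficients of g against c_0 f + c_1 Df + … from the top degree down determines the c_i
solution: c_0 = -1, c_1 = -1


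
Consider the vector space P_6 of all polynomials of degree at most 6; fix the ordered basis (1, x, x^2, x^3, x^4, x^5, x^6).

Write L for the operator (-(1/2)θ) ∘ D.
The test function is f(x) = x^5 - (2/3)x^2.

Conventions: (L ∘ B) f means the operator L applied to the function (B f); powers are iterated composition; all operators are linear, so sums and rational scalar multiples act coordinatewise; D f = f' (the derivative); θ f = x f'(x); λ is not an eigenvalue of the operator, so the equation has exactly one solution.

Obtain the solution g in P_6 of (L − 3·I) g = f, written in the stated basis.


write g with unknown coordinates in the stated basis and equate coefficients in (L − 3·I) g = f
solving from the highest basis element down gives g = -(1/3)x^5 + (10/9)x^4 - (20/9)x^3 + (22/9)x^2 - (22/27)x
check: L g = (10/3)x^4 - (20/3)x^3 + (20/3)x^2 - (22/9)x
so L g − 3·g = x^5 - (2/3)x^2 = f ✓

g(x) = -(1/3)x^5 + (10/9)x^4 - (20/9)x^3 + (22/9)x^2 - (22/27)x


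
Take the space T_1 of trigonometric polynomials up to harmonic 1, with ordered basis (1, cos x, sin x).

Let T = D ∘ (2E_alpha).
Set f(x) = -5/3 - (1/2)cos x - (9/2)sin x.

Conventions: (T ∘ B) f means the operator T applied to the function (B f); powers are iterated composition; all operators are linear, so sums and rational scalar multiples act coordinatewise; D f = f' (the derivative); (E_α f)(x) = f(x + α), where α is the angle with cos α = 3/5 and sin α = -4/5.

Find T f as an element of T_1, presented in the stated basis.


the result is g(x) = -(31/5)cos x - (33/5)sin x

E_alpha f = -5/3 + (33/10)cos x - (31/10)sin x
(2E_alpha) f = -10/3 + (33/5)cos x - (31/5)sin x
D (2E_alpha) f = -(31/5)cos x - (33/5)sin x


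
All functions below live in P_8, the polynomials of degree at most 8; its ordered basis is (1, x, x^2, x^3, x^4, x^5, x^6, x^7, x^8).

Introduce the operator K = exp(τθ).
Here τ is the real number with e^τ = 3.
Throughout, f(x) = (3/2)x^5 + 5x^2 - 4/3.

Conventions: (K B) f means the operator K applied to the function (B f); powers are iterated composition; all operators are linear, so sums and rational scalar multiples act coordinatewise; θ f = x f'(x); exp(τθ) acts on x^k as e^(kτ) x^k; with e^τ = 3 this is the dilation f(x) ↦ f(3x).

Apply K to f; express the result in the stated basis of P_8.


exp(τθ) x^k = e^(kτ) x^k; with e^τ = 3 this sends x^k to 3^k x^k
x^2 ↦ 9 x^2
x^5 ↦ 243 x^5
applying this coordinatewise to f: exp(τθ) f = (729/2)x^5 + 45x^2 - 4/3

the image equals g(x) = (729/2)x^5 + 45x^2 - 4/3


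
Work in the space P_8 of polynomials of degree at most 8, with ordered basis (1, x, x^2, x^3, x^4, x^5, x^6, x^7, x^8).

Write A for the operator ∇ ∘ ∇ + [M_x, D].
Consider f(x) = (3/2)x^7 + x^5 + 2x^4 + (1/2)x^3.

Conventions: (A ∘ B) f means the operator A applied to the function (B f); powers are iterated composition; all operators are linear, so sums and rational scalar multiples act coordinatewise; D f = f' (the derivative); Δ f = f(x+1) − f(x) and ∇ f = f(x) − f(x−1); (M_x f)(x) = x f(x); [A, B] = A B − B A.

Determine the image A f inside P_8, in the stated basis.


∇ f = (21/2)x^6 - (63/2)x^5 + (115/2)x^4 - (109/2)x^3 + 31x^2 - 9x + 1
∇ ∇ f = 63x^5 - 315x^4 + 755x^3 - 981x^2 + 676x - 194
D f = (21/2)x^6 + 5x^4 + 8x^3 + (3/2)x^2
M_x D f = (21/2)x^7 + 5x^5 + 8x^4 + (3/2)x^3
M_x f = (3/2)x^8 + x^6 + 2x^5 + (1/2)x^4
D M_x f = 12x^7 + 6x^5 + 10x^4 + 2x^3
[M_x, D] f = -(3/2)x^7 - x^5 - 2x^4 - (1/2)x^3
(∇ ∘ ∇ + [M_x, D]) f = -(3/2)x^7 + 62x^5 - 317x^4 + (1509/2)x^3 - 981x^2 + 676x - 194

the image equals g(x) = -(3/2)x^7 + 62x^5 - 317x^4 + (1509/2)x^3 - 981x^2 + 676x - 194


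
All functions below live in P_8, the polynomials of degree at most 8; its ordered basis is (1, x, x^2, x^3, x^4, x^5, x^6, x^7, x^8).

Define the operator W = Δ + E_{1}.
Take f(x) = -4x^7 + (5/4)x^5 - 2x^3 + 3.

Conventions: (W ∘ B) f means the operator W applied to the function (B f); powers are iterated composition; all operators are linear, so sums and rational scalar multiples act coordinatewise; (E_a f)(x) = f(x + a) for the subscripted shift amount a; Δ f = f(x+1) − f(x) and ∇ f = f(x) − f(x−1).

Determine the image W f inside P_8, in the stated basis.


Δ f = -28x^6 - 84x^5 - (535/4)x^4 - (255/2)x^3 - (155/2)x^2 - (111/4)x - 19/4
E_{1} f = -4x^7 - 28x^6 - (331/4)x^5 - (535/4)x^4 - (259/2)x^3 - (155/2)x^2 - (111/4)x - 7/4
(Δ + E_{1}) f = -4x^7 - 56x^6 - (667/4)x^5 - (535/2)x^4 - 257x^3 - 155x^2 - (111/2)x - 13/2

the image equals g(x) = -4x^7 - 56x^6 - (667/4)x^5 - (535/2)x^4 - 257x^3 - 155x^2 - (111/2)x - 13/2


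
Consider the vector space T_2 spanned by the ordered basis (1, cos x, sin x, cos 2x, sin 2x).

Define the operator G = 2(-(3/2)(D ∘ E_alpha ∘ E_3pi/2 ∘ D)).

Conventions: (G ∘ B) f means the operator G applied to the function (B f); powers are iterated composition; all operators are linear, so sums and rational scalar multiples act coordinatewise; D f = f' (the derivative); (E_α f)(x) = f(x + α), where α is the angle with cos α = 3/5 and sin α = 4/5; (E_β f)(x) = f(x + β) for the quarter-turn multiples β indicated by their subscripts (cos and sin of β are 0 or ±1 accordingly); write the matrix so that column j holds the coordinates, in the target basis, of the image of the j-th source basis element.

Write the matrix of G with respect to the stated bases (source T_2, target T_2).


image of 1: 0
image of cos x: (12/5)cos x + (9/5)sin x
image of sin x: -(9/5)cos x + (12/5)sin x
image of cos 2x: (84/25)cos 2x + (288/25)sin 2x
image of sin 2x: -(288/25)cos 2x + (84/25)sin 2x
each image's coordinates form column j of the matrix

the matrix is [[0, 0, 0, 0, 0]; [0, 12/5, -9/5, 0, 0]; [0, 9/5, 12/5, 0, 0]; [0, 0, 0, 84/25, -288/25]; [0, 0, 0, 288/25, 84/25]] (rows listed top to bottom)


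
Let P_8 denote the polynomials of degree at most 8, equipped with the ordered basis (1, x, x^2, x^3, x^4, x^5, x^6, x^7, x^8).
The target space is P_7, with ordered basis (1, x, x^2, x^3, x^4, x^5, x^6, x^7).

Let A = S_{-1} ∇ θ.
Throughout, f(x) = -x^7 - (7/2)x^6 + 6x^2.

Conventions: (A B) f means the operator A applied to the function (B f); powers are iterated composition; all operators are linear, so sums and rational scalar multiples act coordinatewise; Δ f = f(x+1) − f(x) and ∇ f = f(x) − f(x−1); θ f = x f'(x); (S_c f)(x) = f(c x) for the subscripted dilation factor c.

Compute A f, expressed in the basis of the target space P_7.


θ f = -7x^7 - 21x^6 + 12x^2
∇ θ f = -49x^6 + 21x^5 + 70x^4 - 175x^3 + 168x^2 - 53x + 2
S_{-1} ∇ θ f = -49x^6 - 21x^5 + 70x^4 + 175x^3 + 168x^2 + 53x + 2

g(x) = -49x^6 - 21x^5 + 70x^4 + 175x^3 + 168x^2 + 53x + 2


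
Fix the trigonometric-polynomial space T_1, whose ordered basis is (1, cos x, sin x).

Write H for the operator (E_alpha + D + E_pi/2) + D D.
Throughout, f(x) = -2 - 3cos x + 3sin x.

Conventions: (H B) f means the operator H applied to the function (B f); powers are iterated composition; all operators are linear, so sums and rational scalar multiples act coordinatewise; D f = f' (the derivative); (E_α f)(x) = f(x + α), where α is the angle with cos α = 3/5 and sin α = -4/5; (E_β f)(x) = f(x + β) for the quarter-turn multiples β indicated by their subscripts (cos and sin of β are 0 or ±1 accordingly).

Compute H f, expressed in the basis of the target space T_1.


E_alpha f = -2 - (21/5)cos x - (3/5)sin x
D f = 3cos x + 3sin x
E_pi/2 f = -2 + 3cos x + 3sin x
(E_alpha + D + E_pi/2) f = -4 + (9/5)cos x + (27/5)sin x
D f = 3cos x + 3sin x
D D f = 3cos x - 3sin x
((E_alpha + D + E_pi/2) + D D) f = -4 + (24/5)cos x + (12/5)sin x

g(x) = -4 + (24/5)cos x + (12/5)sin x


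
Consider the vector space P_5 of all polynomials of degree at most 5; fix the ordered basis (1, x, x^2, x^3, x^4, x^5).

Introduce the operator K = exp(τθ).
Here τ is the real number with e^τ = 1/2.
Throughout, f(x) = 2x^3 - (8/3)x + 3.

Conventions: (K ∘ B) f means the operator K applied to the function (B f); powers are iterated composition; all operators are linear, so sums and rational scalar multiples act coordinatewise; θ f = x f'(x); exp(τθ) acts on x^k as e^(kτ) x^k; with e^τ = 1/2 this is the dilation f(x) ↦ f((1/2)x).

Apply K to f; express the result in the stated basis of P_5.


g(x) = (1/4)x^3 - (4/3)x + 3

exp(τθ) x^k = e^(kτ) x^k; with e^τ = 1/2 this sends x^k to (1/2)^k x^k
x ↦ 1/2 x
x^3 ↦ 1/8 x^3
applying this coordinatewise to f: exp(τθ) f = (1/4)x^3 - (4/3)x + 3


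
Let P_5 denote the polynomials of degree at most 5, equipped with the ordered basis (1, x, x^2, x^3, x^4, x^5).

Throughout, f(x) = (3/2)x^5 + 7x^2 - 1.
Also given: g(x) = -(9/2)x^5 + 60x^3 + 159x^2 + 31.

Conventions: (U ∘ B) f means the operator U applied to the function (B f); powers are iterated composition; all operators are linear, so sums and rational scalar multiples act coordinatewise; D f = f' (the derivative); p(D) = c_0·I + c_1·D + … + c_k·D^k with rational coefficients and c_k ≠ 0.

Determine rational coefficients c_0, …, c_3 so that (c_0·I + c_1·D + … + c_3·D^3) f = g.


D^0 f = (3/2)x^5 + 7x^2 - 1
D^1 f = (15/2)x^4 + 14x
D^2 f = 30x^3 + 14
D^3 f = 90x^2
matching coefficients of g against c_0 f + c_1 Df + … from the top degree down determines the c_i
solution: c_0 = -3, c_1 = 0, c_2 = 2, c_3 = 2

c_0 = -3, c_1 = 0, c_2 = 2, c_3 = 2


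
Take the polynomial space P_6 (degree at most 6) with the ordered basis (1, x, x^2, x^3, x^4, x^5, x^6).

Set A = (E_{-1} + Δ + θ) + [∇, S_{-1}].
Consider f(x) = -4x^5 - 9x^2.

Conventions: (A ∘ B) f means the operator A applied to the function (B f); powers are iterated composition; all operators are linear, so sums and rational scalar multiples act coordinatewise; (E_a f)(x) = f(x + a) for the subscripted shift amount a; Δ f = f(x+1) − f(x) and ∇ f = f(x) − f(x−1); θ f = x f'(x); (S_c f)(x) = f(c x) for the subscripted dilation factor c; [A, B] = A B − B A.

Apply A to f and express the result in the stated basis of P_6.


g(x) = -24x^5 + 40x^4 - 80x^3 + 53x^2 - 76x - 10

E_{-1} f = -4x^5 + 20x^4 - 40x^3 + 31x^2 - 2x - 5
Δ f = -20x^4 - 40x^3 - 40x^2 - 38x - 13
θ f = -20x^5 - 18x^2
(E_{-1} + Δ + θ) f = -24x^5 - 80x^3 - 27x^2 - 40x - 18
S_{-1} f = 4x^5 - 9x^2
∇ S_{-1} f = 20x^4 - 40x^3 + 40x^2 - 38x + 13
∇ f = -20x^4 + 40x^3 - 40x^2 + 2x + 5
S_{-1} ∇ f = -20x^4 - 40x^3 - 40x^2 - 2x + 5
[∇, S_{-1}] f = 40x^4 + 80x^2 - 36x + 8
((E_{-1} + Δ + θ) + [∇, S_{-1}]) f = -24x^5 + 40x^4 - 80x^3 + 53x^2 - 76x - 10


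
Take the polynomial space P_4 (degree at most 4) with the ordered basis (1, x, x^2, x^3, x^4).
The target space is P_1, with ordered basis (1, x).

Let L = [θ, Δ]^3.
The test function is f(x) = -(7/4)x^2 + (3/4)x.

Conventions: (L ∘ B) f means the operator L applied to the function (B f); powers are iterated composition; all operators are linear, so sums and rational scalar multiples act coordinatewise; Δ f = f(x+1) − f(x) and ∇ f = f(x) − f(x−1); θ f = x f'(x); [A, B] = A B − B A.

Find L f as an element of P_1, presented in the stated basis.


g(x) = 0

Δ f = -(7/2)x - 1
θ Δ f = -(7/2)x
θ f = -(7/2)x^2 + (3/4)x
Δ θ f = -7x - 11/4
[θ, Δ] f = (7/2)x + 11/4
Δ [θ, Δ] f = 7/2
θ Δ [θ, Δ] f = 0
θ [θ, Δ] f = (7/2)x
Δ θ [θ, Δ] f = 7/2
[θ, Δ] [θ, Δ] f = -7/2
Δ [θ, Δ] [θ, Δ] f = 0
θ Δ [θ, Δ] [θ, Δ] f = 0
θ [θ, Δ] [θ, Δ] f = 0
Δ θ [θ, Δ] [θ, Δ] f = 0
[θ, Δ] [θ, Δ] [θ, Δ] f = 0


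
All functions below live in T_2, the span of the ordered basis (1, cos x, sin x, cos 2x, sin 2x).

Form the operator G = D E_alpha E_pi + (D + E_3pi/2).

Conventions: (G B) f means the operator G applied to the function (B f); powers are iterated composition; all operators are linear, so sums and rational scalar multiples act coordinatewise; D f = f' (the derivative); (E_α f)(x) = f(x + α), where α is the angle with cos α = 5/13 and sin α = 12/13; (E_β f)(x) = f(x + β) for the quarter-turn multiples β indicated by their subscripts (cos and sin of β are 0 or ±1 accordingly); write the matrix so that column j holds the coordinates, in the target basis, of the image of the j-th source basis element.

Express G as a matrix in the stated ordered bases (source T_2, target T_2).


the matrix is [[1, 0, 0, 0, 0]; [0, 12/13, -5/13, 0, 0]; [0, 5/13, 12/13, 0, 0]; [0, 0, 0, -409/169, 100/169]; [0, 0, 0, -100/169, -409/169]] (rows listed top to bottom)

image of 1: 1
image of cos x: (12/13)cos x + (5/13)sin x
image of sin x: -(5/13)cos x + (12/13)sin x
image of cos 2x: -(409/169)cos 2x - (100/169)sin 2x
image of sin 2x: (100/169)cos 2x - (409/169)sin 2x
each image's coordinates form column j of the matrix


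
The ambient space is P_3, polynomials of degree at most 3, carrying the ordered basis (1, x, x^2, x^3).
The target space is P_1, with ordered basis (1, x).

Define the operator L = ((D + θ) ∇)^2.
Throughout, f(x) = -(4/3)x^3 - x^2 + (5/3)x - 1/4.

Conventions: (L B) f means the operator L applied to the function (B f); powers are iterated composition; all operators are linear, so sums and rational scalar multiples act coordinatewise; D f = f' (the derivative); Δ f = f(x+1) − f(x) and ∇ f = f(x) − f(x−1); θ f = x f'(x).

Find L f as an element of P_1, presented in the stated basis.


∇ f = -4x^2 + 2x + 4/3
D ∇ f = -8x + 2
θ ∇ f = -8x^2 + 2x
(D + θ) ∇ f = -8x^2 - 6x + 2
∇ ((D + θ) ∇) f = -16x + 2
D ∇ ((D + θ) ∇) f = -16
θ ∇ ((D + θ) ∇) f = -16x
(D + θ) ∇ ((D + θ) ∇) f = -16x - 16

the image equals g(x) = -16x - 16


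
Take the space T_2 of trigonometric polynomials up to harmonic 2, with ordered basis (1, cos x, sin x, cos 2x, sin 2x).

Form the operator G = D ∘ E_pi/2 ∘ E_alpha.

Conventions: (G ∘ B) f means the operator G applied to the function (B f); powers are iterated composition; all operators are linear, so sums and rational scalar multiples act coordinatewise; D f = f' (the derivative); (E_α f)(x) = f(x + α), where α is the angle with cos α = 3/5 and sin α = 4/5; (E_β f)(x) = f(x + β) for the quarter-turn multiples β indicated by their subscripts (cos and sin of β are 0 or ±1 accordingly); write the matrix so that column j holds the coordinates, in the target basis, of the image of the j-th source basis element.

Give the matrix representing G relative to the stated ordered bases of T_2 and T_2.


the matrix is [[0, 0, 0, 0, 0]; [0, -3/5, -4/5, 0, 0]; [0, 4/5, -3/5, 0, 0]; [0, 0, 0, 48/25, 14/25]; [0, 0, 0, -14/25, 48/25]] (rows listed top to bottom)

image of 1: 0
image of cos x: -(3/5)cos x + (4/5)sin x
image of sin x: -(4/5)cos x - (3/5)sin x
image of cos 2x: (48/25)cos 2x - (14/25)sin 2x
image of sin 2x: (14/25)cos 2x + (48/25)sin 2x
each image's coordinates form column j of the matrix


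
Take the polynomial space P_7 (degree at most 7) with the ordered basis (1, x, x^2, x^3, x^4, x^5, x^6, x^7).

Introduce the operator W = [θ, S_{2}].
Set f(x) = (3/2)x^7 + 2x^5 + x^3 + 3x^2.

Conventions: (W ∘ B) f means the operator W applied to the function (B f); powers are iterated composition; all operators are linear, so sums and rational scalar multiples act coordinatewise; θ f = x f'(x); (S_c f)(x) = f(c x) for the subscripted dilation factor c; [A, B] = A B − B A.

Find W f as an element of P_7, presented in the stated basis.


S_{2} f = 192x^7 + 64x^5 + 8x^3 + 12x^2
θ S_{2} f = 1344x^7 + 320x^5 + 24x^3 + 24x^2
θ f = (21/2)x^7 + 10x^5 + 3x^3 + 6x^2
S_{2} θ f = 1344x^7 + 320x^5 + 24x^3 + 24x^2
[θ, S_{2}] f = 0

the image equals g(x) = 0


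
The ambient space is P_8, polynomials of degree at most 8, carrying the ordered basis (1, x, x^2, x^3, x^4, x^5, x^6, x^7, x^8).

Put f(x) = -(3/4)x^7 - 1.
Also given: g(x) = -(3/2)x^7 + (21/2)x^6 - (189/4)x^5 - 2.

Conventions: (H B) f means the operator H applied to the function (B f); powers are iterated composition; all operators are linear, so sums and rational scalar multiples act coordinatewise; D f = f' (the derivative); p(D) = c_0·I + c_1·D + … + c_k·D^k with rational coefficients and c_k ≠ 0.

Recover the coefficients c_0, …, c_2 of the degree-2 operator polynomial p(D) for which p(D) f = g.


c_0 = 2, c_1 = -2, c_2 = 3/2

D^0 f = -(3/4)x^7 - 1
D^1 f = -(21/4)x^6
D^2 f = -(63/2)x^5
matching coefficients of g against c_0 f + c_1 Df + … from the top degree down determines the c_i
solution: c_0 = 2, c_1 = -2, c_2 = 3/2


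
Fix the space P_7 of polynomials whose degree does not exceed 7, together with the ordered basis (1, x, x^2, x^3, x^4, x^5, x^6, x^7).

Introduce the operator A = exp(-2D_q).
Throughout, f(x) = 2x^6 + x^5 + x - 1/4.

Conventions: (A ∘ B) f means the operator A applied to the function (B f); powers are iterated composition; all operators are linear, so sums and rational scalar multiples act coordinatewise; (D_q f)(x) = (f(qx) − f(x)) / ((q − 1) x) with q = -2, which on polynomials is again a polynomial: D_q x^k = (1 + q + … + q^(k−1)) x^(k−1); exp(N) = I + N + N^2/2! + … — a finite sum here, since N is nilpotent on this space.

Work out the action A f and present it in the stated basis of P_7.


the result is g(x) = 2x^6 + 85x^5 - 946x^4 - 3190x^3 + 4840x^2 + 1959x - 2649/4

order-1 term: 84x^5 - 22x^4 - 2
order-2 term: -924x^4 - 110x^3
order-3 term: -3080x^3 + 220x^2
order-4 term: 4620x^2 + 110x
order-5 term: 1848x - 44
order-6 term: -616
the series for exp(-2D_q) f terminates at order 6
exp(-2D_q) f = 2x^6 + 85x^5 - 946x^4 - 3190x^3 + 4840x^2 + 1959x - 2649/4


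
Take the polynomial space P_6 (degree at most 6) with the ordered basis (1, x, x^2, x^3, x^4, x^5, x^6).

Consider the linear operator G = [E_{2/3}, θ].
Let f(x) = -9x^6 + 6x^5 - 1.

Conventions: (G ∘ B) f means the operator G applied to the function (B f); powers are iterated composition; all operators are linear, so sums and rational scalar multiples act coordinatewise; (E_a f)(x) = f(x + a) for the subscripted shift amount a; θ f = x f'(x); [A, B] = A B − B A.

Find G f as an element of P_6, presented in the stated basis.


g(x) = -36x^5 - 100x^4 - (320/3)x^3 - (160/3)x^2 - (320/27)x - 64/81

θ f = -54x^6 + 30x^5
E_{2/3} θ f = -54x^6 - 186x^5 - 260x^4 - (560/3)x^3 - (640/9)x^2 - (352/27)x - 64/81
E_{2/3} f = -9x^6 - 30x^5 - 40x^4 - (80/3)x^3 - (80/9)x^2 - (32/27)x - 1
θ E_{2/3} f = -54x^6 - 150x^5 - 160x^4 - 80x^3 - (160/9)x^2 - (32/27)x
[E_{2/3}, θ] f = -36x^5 - 100x^4 - (320/3)x^3 - (160/3)x^2 - (320/27)x - 64/81


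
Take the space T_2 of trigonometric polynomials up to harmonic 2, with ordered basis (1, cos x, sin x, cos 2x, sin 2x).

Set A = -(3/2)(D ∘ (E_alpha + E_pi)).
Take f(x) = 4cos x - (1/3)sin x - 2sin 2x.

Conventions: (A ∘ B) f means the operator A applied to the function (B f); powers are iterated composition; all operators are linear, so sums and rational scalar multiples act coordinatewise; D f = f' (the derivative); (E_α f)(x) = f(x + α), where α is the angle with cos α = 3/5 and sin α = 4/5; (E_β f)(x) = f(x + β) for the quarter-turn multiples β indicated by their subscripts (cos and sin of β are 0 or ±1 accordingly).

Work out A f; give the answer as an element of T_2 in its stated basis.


E_alpha f = (32/15)cos x - (17/5)sin x - (48/25)cos 2x + (14/25)sin 2x
E_pi f = -4cos x + (1/3)sin x - 2sin 2x
(E_alpha + E_pi) f = -(28/15)cos x - (46/15)sin x - (48/25)cos 2x - (36/25)sin 2x
D (E_alpha + E_pi) f = -(46/15)cos x + (28/15)sin x - (72/25)cos 2x + (96/25)sin 2x
(-(3/2)(D ∘ (E_alpha + E_pi))) f = (23/5)cos x - (14/5)sin x + (108/25)cos 2x - (144/25)sin 2x

the result is g(x) = (23/5)cos x - (14/5)sin x + (108/25)cos 2x - (144/25)sin 2x


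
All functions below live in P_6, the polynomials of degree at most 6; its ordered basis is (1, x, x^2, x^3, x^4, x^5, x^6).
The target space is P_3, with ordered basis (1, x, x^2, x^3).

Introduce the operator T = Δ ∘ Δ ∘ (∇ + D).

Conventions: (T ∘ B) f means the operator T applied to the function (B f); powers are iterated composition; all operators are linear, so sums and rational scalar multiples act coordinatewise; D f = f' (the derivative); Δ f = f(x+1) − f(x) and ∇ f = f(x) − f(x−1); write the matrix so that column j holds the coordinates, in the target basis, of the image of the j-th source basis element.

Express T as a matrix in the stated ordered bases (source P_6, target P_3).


image of 1: 0
image of x: 0
image of x^2: 0
image of x^3: 12
image of x^4: 48x + 36
image of x^5: 120x^2 + 180x + 100
image of x^6: 240x^3 + 540x^2 + 600x + 240
each image's coordinates form column j of the matrix

the matrix is [[0, 0, 0, 12, 36, 100, 240]; [0, 0, 0, 0, 48, 180, 600]; [0, 0, 0, 0, 0, 120, 540]; [0, 0, 0, 0, 0, 0, 240]] (rows listed top to bottom)


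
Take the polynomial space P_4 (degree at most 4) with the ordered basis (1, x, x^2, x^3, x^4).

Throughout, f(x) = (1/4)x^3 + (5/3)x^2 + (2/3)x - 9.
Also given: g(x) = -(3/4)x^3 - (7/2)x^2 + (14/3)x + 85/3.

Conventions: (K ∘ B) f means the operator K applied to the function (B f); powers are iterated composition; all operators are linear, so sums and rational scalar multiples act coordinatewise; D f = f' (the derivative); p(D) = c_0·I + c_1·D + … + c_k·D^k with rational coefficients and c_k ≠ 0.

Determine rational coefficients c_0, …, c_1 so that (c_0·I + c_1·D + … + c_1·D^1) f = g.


c_0 = -3, c_1 = 2

D^0 f = (1/4)x^3 + (5/3)x^2 + (2/3)x - 9
D^1 f = (3/4)x^2 + (10/3)x + 2/3
matching coefficients of g against c_0 f + c_1 Df + … from the top degree down determines the c_i
solution: c_0 = -3, c_1 = 2


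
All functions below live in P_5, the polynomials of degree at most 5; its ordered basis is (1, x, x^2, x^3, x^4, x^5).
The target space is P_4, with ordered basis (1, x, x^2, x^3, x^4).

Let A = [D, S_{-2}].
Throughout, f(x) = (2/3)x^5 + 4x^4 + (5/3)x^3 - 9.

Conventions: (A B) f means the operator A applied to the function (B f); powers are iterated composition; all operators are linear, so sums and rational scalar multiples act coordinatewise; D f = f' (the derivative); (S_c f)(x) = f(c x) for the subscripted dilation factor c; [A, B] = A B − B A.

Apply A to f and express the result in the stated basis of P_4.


g(x) = -160x^4 + 384x^3 - 60x^2

S_{-2} f = -(64/3)x^5 + 64x^4 - (40/3)x^3 - 9
D S_{-2} f = -(320/3)x^4 + 256x^3 - 40x^2
D f = (10/3)x^4 + 16x^3 + 5x^2
S_{-2} D f = (160/3)x^4 - 128x^3 + 20x^2
[D, S_{-2}] f = -160x^4 + 384x^3 - 60x^2


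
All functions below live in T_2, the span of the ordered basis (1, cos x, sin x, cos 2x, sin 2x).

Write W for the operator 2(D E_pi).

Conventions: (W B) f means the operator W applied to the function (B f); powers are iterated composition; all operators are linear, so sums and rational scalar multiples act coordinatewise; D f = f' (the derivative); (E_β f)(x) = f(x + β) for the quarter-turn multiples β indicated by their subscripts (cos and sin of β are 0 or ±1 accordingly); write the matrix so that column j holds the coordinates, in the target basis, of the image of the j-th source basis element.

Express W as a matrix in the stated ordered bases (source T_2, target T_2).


image of 1: 0
image of cos x: 2sin x
image of sin x: -2cos x
image of cos 2x: -4sin 2x
image of sin 2x: 4cos 2x
each image's coordinates form column j of the matrix

the matrix is [[0, 0, 0, 0, 0]; [0, 0, -2, 0, 0]; [0, 2, 0, 0, 0]; [0, 0, 0, 0, 4]; [0, 0, 0, -4, 0]] (rows listed top to bottom)


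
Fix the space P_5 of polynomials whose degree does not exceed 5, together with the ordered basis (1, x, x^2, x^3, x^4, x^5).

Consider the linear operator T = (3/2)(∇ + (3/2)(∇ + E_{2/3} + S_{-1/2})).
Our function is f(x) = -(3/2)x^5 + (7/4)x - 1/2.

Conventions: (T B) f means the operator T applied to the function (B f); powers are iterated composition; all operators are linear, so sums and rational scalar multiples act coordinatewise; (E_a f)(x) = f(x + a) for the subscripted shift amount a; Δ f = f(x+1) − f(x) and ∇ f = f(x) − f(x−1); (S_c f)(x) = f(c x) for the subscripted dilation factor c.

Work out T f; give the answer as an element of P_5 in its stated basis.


∇ f = -(15/2)x^4 + 15x^3 - 15x^2 + (15/2)x + 1/4
∇ f = -(15/2)x^4 + 15x^3 - 15x^2 + (15/2)x + 1/4
E_{2/3} f = -(3/2)x^5 - 5x^4 - (20/3)x^3 - (40/9)x^2 + (29/108)x + 38/81
S_{-1/2} f = (3/64)x^5 - (7/8)x - 1/2
(∇ + E_{2/3} + S_{-1/2}) f = -(93/64)x^5 - (25/2)x^4 + (25/3)x^3 - (175/9)x^2 + (1489/216)x + 71/324
((3/2)(∇ + E_{2/3} + S_{-1/2})) f = -(279/128)x^5 - (75/4)x^4 + (25/2)x^3 - (175/6)x^2 + (1489/144)x + 71/216
(∇ + (3/2)(∇ + E_{2/3} + S_{-1/2})) f = -(279/128)x^5 - (105/4)x^4 + (55/2)x^3 - (265/6)x^2 + (2569/144)x + 125/216
((3/2)(∇ + (3/2)(∇ + E_{2/3} + S_{-1/2}))) f = -(837/256)x^5 - (315/8)x^4 + (165/4)x^3 - (265/4)x^2 + (2569/96)x + 125/144

g(x) = -(837/256)x^5 - (315/8)x^4 + (165/4)x^3 - (265/4)x^2 + (2569/96)x + 125/144
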